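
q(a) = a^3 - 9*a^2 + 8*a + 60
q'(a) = 3*a^2 - 18*a + 8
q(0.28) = 61.56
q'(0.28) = 3.20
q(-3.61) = -133.21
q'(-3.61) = 112.08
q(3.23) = 25.64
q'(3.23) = -18.84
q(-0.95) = 43.42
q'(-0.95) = 27.81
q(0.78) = 61.24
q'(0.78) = -4.21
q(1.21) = 58.27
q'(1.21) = -9.39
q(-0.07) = 59.40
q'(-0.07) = 9.27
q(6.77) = 11.95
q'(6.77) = 23.64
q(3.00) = 30.00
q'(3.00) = -19.00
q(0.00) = 60.00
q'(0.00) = 8.00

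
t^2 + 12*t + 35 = (t + 5)*(t + 7)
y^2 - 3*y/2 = y*(y - 3/2)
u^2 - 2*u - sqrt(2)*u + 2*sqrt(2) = (u - 2)*(u - sqrt(2))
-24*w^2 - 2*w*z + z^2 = (-6*w + z)*(4*w + z)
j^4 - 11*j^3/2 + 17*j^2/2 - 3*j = j*(j - 3)*(j - 2)*(j - 1/2)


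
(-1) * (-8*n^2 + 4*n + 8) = 8*n^2 - 4*n - 8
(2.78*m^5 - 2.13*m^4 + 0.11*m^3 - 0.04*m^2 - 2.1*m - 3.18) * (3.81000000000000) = 10.5918*m^5 - 8.1153*m^4 + 0.4191*m^3 - 0.1524*m^2 - 8.001*m - 12.1158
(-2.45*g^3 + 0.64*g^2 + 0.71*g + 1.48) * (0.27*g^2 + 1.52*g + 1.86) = -0.6615*g^5 - 3.5512*g^4 - 3.3925*g^3 + 2.6692*g^2 + 3.5702*g + 2.7528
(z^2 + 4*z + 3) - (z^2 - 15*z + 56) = 19*z - 53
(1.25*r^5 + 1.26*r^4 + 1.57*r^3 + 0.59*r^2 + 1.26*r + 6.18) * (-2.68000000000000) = -3.35*r^5 - 3.3768*r^4 - 4.2076*r^3 - 1.5812*r^2 - 3.3768*r - 16.5624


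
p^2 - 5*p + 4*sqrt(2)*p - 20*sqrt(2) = (p - 5)*(p + 4*sqrt(2))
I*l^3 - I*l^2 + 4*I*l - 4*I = (l - 2*I)*(l + 2*I)*(I*l - I)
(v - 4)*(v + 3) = v^2 - v - 12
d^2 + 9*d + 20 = (d + 4)*(d + 5)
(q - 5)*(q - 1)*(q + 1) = q^3 - 5*q^2 - q + 5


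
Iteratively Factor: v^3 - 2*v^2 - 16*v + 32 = (v - 2)*(v^2 - 16) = (v - 4)*(v - 2)*(v + 4)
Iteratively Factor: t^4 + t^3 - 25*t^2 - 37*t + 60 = (t - 1)*(t^3 + 2*t^2 - 23*t - 60) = (t - 1)*(t + 3)*(t^2 - t - 20) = (t - 5)*(t - 1)*(t + 3)*(t + 4)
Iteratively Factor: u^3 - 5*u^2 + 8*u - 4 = (u - 2)*(u^2 - 3*u + 2) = (u - 2)^2*(u - 1)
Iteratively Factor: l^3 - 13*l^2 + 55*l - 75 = (l - 5)*(l^2 - 8*l + 15) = (l - 5)*(l - 3)*(l - 5)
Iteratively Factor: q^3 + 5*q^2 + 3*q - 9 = (q - 1)*(q^2 + 6*q + 9) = (q - 1)*(q + 3)*(q + 3)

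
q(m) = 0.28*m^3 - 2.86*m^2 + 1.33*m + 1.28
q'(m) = 0.84*m^2 - 5.72*m + 1.33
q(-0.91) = -2.51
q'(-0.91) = 7.23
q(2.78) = -11.11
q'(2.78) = -8.08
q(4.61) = -25.94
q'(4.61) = -7.19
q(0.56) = 1.18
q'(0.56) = -1.61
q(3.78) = -19.43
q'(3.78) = -8.29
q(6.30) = -33.84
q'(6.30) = -1.37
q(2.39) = -8.06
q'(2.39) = -7.54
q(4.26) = -23.31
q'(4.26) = -7.79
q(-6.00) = -170.14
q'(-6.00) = 65.89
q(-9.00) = -446.47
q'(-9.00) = 120.85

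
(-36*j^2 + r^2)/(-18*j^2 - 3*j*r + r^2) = (6*j + r)/(3*j + r)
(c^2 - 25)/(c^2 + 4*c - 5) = (c - 5)/(c - 1)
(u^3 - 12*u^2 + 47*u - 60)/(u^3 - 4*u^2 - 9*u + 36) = (u - 5)/(u + 3)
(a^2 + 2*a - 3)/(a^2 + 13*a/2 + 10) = 2*(a^2 + 2*a - 3)/(2*a^2 + 13*a + 20)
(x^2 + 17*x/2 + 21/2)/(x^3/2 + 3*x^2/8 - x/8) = 4*(2*x^2 + 17*x + 21)/(x*(4*x^2 + 3*x - 1))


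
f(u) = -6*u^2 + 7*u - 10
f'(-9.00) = 115.00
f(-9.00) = -559.00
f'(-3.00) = 43.00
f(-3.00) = -85.00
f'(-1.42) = 24.04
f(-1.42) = -32.04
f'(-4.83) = 64.96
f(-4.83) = -183.78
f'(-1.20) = 21.40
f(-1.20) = -27.04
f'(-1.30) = 22.60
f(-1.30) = -29.24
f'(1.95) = -16.40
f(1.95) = -19.16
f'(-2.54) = 37.48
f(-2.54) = -66.49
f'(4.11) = -42.32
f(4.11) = -82.58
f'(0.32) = 3.16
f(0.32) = -8.37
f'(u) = 7 - 12*u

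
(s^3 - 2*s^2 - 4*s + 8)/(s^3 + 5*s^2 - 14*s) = (s^2 - 4)/(s*(s + 7))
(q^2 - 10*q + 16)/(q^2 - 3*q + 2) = (q - 8)/(q - 1)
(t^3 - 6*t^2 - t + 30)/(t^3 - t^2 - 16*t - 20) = (t - 3)/(t + 2)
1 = 1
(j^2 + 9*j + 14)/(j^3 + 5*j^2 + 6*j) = (j + 7)/(j*(j + 3))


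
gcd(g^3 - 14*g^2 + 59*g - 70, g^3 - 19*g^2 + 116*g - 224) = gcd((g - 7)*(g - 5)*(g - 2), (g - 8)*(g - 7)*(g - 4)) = g - 7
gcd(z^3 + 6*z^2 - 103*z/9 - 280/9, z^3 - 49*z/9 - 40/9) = z^2 - z - 40/9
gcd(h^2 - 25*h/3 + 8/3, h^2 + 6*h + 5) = 1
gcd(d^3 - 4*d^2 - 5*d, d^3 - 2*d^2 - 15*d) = d^2 - 5*d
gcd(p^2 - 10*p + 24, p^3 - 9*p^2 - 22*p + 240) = p - 6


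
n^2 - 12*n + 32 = (n - 8)*(n - 4)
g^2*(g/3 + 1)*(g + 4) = g^4/3 + 7*g^3/3 + 4*g^2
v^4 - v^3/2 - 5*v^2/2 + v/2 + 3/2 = (v - 3/2)*(v - 1)*(v + 1)^2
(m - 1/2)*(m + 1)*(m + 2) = m^3 + 5*m^2/2 + m/2 - 1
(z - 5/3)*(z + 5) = z^2 + 10*z/3 - 25/3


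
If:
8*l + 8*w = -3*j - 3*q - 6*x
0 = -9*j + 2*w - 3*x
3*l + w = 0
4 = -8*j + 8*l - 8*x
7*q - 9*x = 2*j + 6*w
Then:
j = 38/17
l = -45/34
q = -20/17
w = 135/34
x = -69/17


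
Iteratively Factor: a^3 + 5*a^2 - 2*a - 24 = (a - 2)*(a^2 + 7*a + 12) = (a - 2)*(a + 4)*(a + 3)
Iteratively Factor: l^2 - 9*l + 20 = (l - 4)*(l - 5)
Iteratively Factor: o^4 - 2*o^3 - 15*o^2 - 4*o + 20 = (o - 1)*(o^3 - o^2 - 16*o - 20) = (o - 1)*(o + 2)*(o^2 - 3*o - 10) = (o - 5)*(o - 1)*(o + 2)*(o + 2)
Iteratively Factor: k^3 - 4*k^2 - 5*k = (k - 5)*(k^2 + k) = k*(k - 5)*(k + 1)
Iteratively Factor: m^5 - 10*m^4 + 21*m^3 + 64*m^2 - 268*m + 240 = (m - 4)*(m^4 - 6*m^3 - 3*m^2 + 52*m - 60) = (m - 5)*(m - 4)*(m^3 - m^2 - 8*m + 12) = (m - 5)*(m - 4)*(m - 2)*(m^2 + m - 6) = (m - 5)*(m - 4)*(m - 2)*(m + 3)*(m - 2)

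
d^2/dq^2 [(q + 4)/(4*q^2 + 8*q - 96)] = (4*(q + 1)^2*(q + 4) - 3*(q + 2)*(q^2 + 2*q - 24))/(2*(q^2 + 2*q - 24)^3)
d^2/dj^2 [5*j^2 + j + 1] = 10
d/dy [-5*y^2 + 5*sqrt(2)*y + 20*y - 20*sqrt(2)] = -10*y + 5*sqrt(2) + 20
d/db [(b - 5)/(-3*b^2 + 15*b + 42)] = (-b^2 + 5*b + (b - 5)*(2*b - 5) + 14)/(3*(-b^2 + 5*b + 14)^2)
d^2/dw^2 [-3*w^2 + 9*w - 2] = -6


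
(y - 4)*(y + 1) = y^2 - 3*y - 4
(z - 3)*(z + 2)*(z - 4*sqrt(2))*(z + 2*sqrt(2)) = z^4 - 2*sqrt(2)*z^3 - z^3 - 22*z^2 + 2*sqrt(2)*z^2 + 16*z + 12*sqrt(2)*z + 96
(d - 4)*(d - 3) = d^2 - 7*d + 12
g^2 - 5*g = g*(g - 5)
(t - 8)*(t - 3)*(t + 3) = t^3 - 8*t^2 - 9*t + 72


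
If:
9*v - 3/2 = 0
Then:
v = 1/6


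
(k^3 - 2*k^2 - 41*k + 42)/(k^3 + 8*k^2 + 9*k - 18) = (k - 7)/(k + 3)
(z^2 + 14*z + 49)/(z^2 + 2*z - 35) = (z + 7)/(z - 5)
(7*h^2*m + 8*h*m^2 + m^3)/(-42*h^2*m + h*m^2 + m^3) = (-h - m)/(6*h - m)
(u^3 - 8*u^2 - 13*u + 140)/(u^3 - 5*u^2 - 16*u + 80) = (u - 7)/(u - 4)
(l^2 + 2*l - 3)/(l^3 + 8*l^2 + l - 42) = (l - 1)/(l^2 + 5*l - 14)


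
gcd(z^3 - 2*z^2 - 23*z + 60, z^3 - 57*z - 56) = 1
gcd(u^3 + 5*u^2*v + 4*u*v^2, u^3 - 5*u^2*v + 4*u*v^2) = u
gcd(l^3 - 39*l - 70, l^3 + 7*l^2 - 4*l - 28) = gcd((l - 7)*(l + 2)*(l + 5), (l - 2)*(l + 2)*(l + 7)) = l + 2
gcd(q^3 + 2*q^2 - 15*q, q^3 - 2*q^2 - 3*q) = q^2 - 3*q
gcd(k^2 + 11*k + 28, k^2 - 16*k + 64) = 1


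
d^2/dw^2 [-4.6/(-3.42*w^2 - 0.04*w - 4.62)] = (-107.60688*w^2 - 1.25856*w + 4.6*(6.84*w + 0.04)*(13.68*w + 0.08) - 145.36368)/(3.42*w^2 + 0.04*w + 4.62)^3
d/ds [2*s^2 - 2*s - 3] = 4*s - 2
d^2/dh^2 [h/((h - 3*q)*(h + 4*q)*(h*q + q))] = 2*(h*(h + 1)^2*(h - 3*q)^2 + h*(h + 1)^2*(h - 3*q)*(h + 4*q) + h*(h + 1)^2*(h + 4*q)^2 + h*(h + 1)*(h - 3*q)^2*(h + 4*q) + h*(h + 1)*(h - 3*q)*(h + 4*q)^2 + h*(h - 3*q)^2*(h + 4*q)^2 - (h + 1)^2*(h - 3*q)^2*(h + 4*q) - (h + 1)^2*(h - 3*q)*(h + 4*q)^2 - (h + 1)*(h - 3*q)^2*(h + 4*q)^2)/(q*(h + 1)^3*(h - 3*q)^3*(h + 4*q)^3)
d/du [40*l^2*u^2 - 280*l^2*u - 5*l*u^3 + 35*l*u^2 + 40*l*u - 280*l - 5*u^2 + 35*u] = 80*l^2*u - 280*l^2 - 15*l*u^2 + 70*l*u + 40*l - 10*u + 35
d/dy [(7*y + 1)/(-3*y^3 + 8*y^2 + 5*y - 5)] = (42*y^3 - 47*y^2 - 16*y - 40)/(9*y^6 - 48*y^5 + 34*y^4 + 110*y^3 - 55*y^2 - 50*y + 25)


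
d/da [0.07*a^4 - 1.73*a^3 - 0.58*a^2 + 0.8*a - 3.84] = 0.28*a^3 - 5.19*a^2 - 1.16*a + 0.8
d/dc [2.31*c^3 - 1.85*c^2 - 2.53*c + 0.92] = 6.93*c^2 - 3.7*c - 2.53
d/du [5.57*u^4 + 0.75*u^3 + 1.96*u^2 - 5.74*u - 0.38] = 22.28*u^3 + 2.25*u^2 + 3.92*u - 5.74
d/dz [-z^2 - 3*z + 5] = -2*z - 3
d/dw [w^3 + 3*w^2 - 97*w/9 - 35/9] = 3*w^2 + 6*w - 97/9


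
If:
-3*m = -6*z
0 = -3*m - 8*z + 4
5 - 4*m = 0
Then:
No Solution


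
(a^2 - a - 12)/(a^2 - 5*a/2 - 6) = 2*(a + 3)/(2*a + 3)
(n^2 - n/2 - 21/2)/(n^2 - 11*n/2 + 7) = (n + 3)/(n - 2)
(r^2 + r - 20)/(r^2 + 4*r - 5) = (r - 4)/(r - 1)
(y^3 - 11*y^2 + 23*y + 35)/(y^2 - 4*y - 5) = y - 7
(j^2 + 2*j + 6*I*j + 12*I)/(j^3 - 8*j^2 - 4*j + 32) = (j + 6*I)/(j^2 - 10*j + 16)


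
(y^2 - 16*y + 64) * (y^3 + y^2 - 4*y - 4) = y^5 - 15*y^4 + 44*y^3 + 124*y^2 - 192*y - 256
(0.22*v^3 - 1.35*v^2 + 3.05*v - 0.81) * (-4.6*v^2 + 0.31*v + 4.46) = -1.012*v^5 + 6.2782*v^4 - 13.4673*v^3 - 1.3495*v^2 + 13.3519*v - 3.6126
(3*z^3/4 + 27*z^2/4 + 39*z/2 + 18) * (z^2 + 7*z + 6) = 3*z^5/4 + 12*z^4 + 285*z^3/4 + 195*z^2 + 243*z + 108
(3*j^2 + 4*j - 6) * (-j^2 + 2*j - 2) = -3*j^4 + 2*j^3 + 8*j^2 - 20*j + 12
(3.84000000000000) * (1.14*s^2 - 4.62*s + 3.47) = 4.3776*s^2 - 17.7408*s + 13.3248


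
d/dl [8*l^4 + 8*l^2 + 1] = 32*l^3 + 16*l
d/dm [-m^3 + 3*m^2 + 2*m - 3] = -3*m^2 + 6*m + 2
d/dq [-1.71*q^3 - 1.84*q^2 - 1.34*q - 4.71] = -5.13*q^2 - 3.68*q - 1.34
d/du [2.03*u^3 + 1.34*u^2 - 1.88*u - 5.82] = 6.09*u^2 + 2.68*u - 1.88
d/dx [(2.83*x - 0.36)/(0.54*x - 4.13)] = (47.468155 - 6.20649*x)/(0.54*x - 4.13)^3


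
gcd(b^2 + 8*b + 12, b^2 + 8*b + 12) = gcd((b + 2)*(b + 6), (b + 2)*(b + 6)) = b^2 + 8*b + 12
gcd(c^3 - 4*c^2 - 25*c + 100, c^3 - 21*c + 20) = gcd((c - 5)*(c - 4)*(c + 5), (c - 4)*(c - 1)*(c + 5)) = c^2 + c - 20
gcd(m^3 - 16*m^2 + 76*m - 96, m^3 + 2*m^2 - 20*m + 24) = m - 2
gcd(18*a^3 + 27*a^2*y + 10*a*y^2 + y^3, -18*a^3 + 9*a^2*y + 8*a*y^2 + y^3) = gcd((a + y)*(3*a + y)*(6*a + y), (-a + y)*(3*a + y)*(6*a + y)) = 18*a^2 + 9*a*y + y^2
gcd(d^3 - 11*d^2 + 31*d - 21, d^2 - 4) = 1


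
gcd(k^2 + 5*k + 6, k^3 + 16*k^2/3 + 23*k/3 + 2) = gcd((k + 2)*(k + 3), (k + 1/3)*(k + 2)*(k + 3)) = k^2 + 5*k + 6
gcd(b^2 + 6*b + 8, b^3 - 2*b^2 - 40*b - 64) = b^2 + 6*b + 8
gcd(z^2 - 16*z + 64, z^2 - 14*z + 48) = z - 8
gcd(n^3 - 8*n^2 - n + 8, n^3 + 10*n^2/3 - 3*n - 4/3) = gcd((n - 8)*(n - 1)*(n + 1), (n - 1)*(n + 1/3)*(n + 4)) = n - 1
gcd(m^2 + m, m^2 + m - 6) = 1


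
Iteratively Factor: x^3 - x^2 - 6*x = (x)*(x^2 - x - 6) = x*(x - 3)*(x + 2)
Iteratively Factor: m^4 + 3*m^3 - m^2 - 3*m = (m + 3)*(m^3 - m) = m*(m + 3)*(m^2 - 1) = m*(m - 1)*(m + 3)*(m + 1)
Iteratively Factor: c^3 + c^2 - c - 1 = (c + 1)*(c^2 - 1) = (c - 1)*(c + 1)*(c + 1)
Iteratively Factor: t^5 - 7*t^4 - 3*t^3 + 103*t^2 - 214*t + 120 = (t - 5)*(t^4 - 2*t^3 - 13*t^2 + 38*t - 24) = (t - 5)*(t - 3)*(t^3 + t^2 - 10*t + 8) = (t - 5)*(t - 3)*(t - 1)*(t^2 + 2*t - 8) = (t - 5)*(t - 3)*(t - 2)*(t - 1)*(t + 4)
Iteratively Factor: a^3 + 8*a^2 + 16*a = (a + 4)*(a^2 + 4*a) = (a + 4)^2*(a)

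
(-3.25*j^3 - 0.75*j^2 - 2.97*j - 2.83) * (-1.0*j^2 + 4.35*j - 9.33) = 3.25*j^5 - 13.3875*j^4 + 30.03*j^3 - 3.092*j^2 + 15.3996*j + 26.4039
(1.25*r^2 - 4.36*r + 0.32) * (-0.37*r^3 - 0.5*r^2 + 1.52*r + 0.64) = -0.4625*r^5 + 0.9882*r^4 + 3.9616*r^3 - 5.9872*r^2 - 2.304*r + 0.2048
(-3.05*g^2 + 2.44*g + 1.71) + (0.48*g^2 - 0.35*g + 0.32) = -2.57*g^2 + 2.09*g + 2.03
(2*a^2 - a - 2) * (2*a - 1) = 4*a^3 - 4*a^2 - 3*a + 2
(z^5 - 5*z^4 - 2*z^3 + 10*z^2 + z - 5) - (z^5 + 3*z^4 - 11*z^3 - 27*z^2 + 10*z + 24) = -8*z^4 + 9*z^3 + 37*z^2 - 9*z - 29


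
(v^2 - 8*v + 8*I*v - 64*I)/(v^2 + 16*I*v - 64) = (v - 8)/(v + 8*I)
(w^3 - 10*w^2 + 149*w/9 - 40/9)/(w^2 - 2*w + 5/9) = w - 8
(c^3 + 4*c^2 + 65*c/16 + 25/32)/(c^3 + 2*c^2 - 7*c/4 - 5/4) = (16*c^2 + 24*c + 5)/(8*(2*c^2 - c - 1))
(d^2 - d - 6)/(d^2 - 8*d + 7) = (d^2 - d - 6)/(d^2 - 8*d + 7)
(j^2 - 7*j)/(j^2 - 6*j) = (j - 7)/(j - 6)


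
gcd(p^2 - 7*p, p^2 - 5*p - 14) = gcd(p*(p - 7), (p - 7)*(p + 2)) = p - 7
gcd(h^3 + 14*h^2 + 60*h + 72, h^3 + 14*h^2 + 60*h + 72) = h^3 + 14*h^2 + 60*h + 72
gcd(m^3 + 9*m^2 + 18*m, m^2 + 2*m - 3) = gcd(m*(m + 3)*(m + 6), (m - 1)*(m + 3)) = m + 3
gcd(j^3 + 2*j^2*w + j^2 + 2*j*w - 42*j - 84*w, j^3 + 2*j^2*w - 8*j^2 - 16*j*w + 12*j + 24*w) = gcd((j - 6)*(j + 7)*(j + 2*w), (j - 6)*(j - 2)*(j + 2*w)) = j^2 + 2*j*w - 6*j - 12*w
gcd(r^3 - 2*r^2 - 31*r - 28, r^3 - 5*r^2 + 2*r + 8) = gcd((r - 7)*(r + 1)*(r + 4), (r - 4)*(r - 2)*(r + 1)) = r + 1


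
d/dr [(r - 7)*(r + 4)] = 2*r - 3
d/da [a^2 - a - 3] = 2*a - 1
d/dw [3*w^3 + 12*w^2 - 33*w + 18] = 9*w^2 + 24*w - 33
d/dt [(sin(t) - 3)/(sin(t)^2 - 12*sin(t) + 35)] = (6*sin(t) + cos(t)^2 - 2)*cos(t)/(sin(t)^2 - 12*sin(t) + 35)^2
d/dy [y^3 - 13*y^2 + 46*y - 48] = 3*y^2 - 26*y + 46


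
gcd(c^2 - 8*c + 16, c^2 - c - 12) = c - 4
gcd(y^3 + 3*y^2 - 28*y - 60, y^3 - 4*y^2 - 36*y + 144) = y + 6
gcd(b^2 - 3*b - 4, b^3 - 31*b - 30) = b + 1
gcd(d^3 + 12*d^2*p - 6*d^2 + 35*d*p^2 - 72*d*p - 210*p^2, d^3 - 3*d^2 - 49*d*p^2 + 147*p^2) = d + 7*p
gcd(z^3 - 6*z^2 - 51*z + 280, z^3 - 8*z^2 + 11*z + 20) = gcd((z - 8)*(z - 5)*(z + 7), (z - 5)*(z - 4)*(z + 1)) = z - 5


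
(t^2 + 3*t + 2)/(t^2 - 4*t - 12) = (t + 1)/(t - 6)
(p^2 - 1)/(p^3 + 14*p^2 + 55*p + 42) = (p - 1)/(p^2 + 13*p + 42)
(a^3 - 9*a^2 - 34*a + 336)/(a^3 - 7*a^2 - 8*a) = (a^2 - a - 42)/(a*(a + 1))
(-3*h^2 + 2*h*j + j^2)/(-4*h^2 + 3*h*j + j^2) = (3*h + j)/(4*h + j)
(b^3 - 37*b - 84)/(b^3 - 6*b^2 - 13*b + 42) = (b + 4)/(b - 2)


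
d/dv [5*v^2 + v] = 10*v + 1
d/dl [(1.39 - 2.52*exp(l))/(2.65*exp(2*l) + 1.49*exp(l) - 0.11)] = (6.678*exp(2*l) - 7.367*exp(l) - 1.7939)*exp(l)/(7.0225*exp(4*l) + 7.897*exp(3*l) + 1.6371*exp(2*l) - 0.3278*exp(l) + 0.0121)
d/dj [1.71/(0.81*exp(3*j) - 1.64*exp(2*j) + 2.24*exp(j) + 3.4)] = (-4.1553*exp(2*j) + 5.6088*exp(j) - 3.8304)*exp(j)/(0.81*exp(3*j) - 1.64*exp(2*j) + 2.24*exp(j) + 3.4)^2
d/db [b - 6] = 1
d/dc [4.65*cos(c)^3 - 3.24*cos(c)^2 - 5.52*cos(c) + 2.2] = (-13.95*cos(c)^2 + 6.48*cos(c) + 5.52)*sin(c)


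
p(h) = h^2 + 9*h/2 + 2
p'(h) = 2*h + 9/2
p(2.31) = 17.73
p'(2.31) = 9.12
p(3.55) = 30.58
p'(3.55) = 11.60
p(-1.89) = -2.93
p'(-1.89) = 0.72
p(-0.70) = -0.66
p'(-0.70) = 3.10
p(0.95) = 7.18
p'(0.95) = 6.40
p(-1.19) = -1.94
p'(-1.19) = 2.12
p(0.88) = 6.73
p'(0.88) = 6.26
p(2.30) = 17.64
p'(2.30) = 9.10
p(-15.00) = 159.50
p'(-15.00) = -25.50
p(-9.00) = 42.50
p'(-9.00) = -13.50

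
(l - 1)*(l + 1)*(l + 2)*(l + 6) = l^4 + 8*l^3 + 11*l^2 - 8*l - 12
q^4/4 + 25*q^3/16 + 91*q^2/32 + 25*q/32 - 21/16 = (q/4 + 1/2)*(q - 1/2)*(q + 7/4)*(q + 3)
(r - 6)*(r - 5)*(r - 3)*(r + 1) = r^4 - 13*r^3 + 49*r^2 - 27*r - 90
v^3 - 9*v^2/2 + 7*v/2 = v*(v - 7/2)*(v - 1)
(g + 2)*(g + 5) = g^2 + 7*g + 10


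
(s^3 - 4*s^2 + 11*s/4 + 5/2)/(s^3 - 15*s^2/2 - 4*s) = (s^2 - 9*s/2 + 5)/(s*(s - 8))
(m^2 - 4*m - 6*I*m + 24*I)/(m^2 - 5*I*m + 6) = (m - 4)/(m + I)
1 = 1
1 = 1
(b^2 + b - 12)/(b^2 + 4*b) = (b - 3)/b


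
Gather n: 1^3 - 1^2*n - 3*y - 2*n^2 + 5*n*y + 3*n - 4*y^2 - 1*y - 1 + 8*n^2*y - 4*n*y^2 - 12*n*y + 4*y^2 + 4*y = n^2*(8*y - 2) + n*(-4*y^2 - 7*y + 2)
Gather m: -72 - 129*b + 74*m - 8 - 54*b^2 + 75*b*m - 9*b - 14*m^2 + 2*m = -54*b^2 - 138*b - 14*m^2 + m*(75*b + 76) - 80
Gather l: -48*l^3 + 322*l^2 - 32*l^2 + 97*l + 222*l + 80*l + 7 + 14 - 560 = -48*l^3 + 290*l^2 + 399*l - 539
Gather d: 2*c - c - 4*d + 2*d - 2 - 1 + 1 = c - 2*d - 2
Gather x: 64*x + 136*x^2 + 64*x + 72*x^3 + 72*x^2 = 72*x^3 + 208*x^2 + 128*x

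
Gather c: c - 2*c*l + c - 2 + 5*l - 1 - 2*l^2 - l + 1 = c*(2 - 2*l) - 2*l^2 + 4*l - 2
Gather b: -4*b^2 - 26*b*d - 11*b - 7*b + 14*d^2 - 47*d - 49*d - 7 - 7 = -4*b^2 + b*(-26*d - 18) + 14*d^2 - 96*d - 14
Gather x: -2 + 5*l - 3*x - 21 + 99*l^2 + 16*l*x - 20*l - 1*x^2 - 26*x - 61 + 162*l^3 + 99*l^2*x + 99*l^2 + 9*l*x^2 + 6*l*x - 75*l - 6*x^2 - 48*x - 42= 162*l^3 + 198*l^2 - 90*l + x^2*(9*l - 7) + x*(99*l^2 + 22*l - 77) - 126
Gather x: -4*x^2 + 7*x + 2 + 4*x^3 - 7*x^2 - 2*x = 4*x^3 - 11*x^2 + 5*x + 2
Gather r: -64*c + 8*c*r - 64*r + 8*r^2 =-64*c + 8*r^2 + r*(8*c - 64)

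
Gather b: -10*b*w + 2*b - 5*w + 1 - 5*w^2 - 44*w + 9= b*(2 - 10*w) - 5*w^2 - 49*w + 10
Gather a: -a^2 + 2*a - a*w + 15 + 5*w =-a^2 + a*(2 - w) + 5*w + 15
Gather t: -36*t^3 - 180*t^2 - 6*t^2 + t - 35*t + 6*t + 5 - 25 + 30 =-36*t^3 - 186*t^2 - 28*t + 10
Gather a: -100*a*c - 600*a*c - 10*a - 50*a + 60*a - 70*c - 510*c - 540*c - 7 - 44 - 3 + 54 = -700*a*c - 1120*c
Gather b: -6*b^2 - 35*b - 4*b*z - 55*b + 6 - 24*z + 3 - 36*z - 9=-6*b^2 + b*(-4*z - 90) - 60*z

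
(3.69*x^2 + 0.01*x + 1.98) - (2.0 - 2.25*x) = 3.69*x^2 + 2.26*x - 0.02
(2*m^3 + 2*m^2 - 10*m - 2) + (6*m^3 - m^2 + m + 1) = 8*m^3 + m^2 - 9*m - 1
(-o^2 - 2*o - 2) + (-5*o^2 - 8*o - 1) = -6*o^2 - 10*o - 3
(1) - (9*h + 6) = -9*h - 5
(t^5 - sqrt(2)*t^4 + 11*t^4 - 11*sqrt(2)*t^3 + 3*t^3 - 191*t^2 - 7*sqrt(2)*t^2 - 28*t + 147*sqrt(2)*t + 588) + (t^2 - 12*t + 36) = t^5 - sqrt(2)*t^4 + 11*t^4 - 11*sqrt(2)*t^3 + 3*t^3 - 190*t^2 - 7*sqrt(2)*t^2 - 40*t + 147*sqrt(2)*t + 624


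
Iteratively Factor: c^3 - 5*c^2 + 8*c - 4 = (c - 1)*(c^2 - 4*c + 4) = (c - 2)*(c - 1)*(c - 2)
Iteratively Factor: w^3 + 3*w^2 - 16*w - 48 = (w + 4)*(w^2 - w - 12) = (w + 3)*(w + 4)*(w - 4)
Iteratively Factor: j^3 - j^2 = (j)*(j^2 - j) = j^2*(j - 1)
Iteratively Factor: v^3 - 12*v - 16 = (v + 2)*(v^2 - 2*v - 8) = (v + 2)^2*(v - 4)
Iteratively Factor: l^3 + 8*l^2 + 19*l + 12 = (l + 3)*(l^2 + 5*l + 4) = (l + 3)*(l + 4)*(l + 1)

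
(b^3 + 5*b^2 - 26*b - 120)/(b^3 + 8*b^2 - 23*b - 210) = (b + 4)/(b + 7)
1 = 1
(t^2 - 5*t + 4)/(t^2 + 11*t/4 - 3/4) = 4*(t^2 - 5*t + 4)/(4*t^2 + 11*t - 3)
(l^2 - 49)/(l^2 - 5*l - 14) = (l + 7)/(l + 2)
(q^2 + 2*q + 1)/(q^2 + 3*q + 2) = (q + 1)/(q + 2)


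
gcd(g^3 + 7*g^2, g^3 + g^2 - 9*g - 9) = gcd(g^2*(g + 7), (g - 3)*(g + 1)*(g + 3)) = 1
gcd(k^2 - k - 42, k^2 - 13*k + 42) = k - 7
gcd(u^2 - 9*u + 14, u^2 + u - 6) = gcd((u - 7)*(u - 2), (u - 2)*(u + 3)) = u - 2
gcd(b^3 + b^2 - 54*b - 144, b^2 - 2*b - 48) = b^2 - 2*b - 48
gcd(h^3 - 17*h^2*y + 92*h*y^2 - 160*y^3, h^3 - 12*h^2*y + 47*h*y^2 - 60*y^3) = h^2 - 9*h*y + 20*y^2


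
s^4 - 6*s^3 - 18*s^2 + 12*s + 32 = (s - 8)*(s + 2)*(s - sqrt(2))*(s + sqrt(2))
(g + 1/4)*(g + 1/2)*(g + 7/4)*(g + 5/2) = g^4 + 5*g^3 + 123*g^2/16 + 61*g/16 + 35/64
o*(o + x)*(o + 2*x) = o^3 + 3*o^2*x + 2*o*x^2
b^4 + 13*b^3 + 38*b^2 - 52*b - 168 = (b - 2)*(b + 2)*(b + 6)*(b + 7)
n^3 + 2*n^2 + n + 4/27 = (n + 1/3)^2*(n + 4/3)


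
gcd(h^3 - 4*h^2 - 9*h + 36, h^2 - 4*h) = h - 4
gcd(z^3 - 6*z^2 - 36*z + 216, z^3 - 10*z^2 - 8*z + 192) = z - 6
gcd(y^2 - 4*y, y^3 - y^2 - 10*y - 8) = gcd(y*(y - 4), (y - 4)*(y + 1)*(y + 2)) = y - 4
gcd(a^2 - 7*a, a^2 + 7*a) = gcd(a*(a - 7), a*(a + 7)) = a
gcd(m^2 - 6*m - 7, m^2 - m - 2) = m + 1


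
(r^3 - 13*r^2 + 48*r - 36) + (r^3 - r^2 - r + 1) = 2*r^3 - 14*r^2 + 47*r - 35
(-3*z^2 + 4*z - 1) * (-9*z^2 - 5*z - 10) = 27*z^4 - 21*z^3 + 19*z^2 - 35*z + 10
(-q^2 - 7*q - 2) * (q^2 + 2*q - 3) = -q^4 - 9*q^3 - 13*q^2 + 17*q + 6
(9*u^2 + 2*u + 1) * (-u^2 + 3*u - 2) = -9*u^4 + 25*u^3 - 13*u^2 - u - 2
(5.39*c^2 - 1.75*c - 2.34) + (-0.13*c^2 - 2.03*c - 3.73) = 5.26*c^2 - 3.78*c - 6.07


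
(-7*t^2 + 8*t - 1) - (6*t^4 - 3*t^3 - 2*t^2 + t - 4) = -6*t^4 + 3*t^3 - 5*t^2 + 7*t + 3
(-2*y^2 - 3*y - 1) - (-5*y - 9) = -2*y^2 + 2*y + 8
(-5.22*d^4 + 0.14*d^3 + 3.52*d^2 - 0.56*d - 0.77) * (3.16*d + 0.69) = -16.4952*d^5 - 3.1594*d^4 + 11.2198*d^3 + 0.6592*d^2 - 2.8196*d - 0.5313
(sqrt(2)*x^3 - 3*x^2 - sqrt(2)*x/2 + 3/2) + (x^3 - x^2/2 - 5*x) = x^3 + sqrt(2)*x^3 - 7*x^2/2 - 5*x - sqrt(2)*x/2 + 3/2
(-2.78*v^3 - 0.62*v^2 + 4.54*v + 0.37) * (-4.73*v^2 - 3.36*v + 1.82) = 13.1494*v^5 + 12.2734*v^4 - 24.4506*v^3 - 18.1329*v^2 + 7.0196*v + 0.6734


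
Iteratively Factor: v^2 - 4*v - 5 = (v + 1)*(v - 5)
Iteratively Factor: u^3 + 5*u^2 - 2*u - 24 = (u + 3)*(u^2 + 2*u - 8) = (u - 2)*(u + 3)*(u + 4)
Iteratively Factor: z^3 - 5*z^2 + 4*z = (z - 1)*(z^2 - 4*z) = (z - 4)*(z - 1)*(z)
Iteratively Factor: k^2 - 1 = (k + 1)*(k - 1)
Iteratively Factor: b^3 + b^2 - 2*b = (b)*(b^2 + b - 2) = b*(b + 2)*(b - 1)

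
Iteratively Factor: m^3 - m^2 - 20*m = (m + 4)*(m^2 - 5*m) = (m - 5)*(m + 4)*(m)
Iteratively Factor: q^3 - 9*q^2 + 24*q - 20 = (q - 5)*(q^2 - 4*q + 4) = (q - 5)*(q - 2)*(q - 2)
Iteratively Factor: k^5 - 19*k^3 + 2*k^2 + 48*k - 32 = (k + 4)*(k^4 - 4*k^3 - 3*k^2 + 14*k - 8) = (k - 1)*(k + 4)*(k^3 - 3*k^2 - 6*k + 8) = (k - 1)^2*(k + 4)*(k^2 - 2*k - 8) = (k - 4)*(k - 1)^2*(k + 4)*(k + 2)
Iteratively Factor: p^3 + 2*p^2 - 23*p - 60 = (p + 3)*(p^2 - p - 20) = (p - 5)*(p + 3)*(p + 4)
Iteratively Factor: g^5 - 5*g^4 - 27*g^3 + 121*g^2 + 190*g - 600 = (g + 3)*(g^4 - 8*g^3 - 3*g^2 + 130*g - 200) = (g + 3)*(g + 4)*(g^3 - 12*g^2 + 45*g - 50) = (g - 5)*(g + 3)*(g + 4)*(g^2 - 7*g + 10) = (g - 5)^2*(g + 3)*(g + 4)*(g - 2)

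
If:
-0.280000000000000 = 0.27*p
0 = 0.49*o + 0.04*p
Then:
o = 0.08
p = -1.04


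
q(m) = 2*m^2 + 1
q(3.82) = 30.18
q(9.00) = 163.00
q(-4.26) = 37.30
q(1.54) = 5.74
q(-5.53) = 62.16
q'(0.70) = 2.80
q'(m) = 4*m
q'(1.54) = 6.16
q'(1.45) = 5.80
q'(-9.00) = -36.00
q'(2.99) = 11.96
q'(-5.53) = -22.12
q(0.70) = 1.98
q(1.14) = 3.60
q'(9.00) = 36.00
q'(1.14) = 4.56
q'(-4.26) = -17.04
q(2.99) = 18.88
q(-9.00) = 163.00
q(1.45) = 5.20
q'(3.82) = 15.28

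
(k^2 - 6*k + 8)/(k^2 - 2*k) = (k - 4)/k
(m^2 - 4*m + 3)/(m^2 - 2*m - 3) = (m - 1)/(m + 1)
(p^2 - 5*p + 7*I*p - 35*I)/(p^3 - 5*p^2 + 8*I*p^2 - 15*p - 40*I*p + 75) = (p + 7*I)/(p^2 + 8*I*p - 15)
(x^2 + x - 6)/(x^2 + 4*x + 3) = (x - 2)/(x + 1)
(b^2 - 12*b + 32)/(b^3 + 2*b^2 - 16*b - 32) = (b - 8)/(b^2 + 6*b + 8)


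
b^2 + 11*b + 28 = (b + 4)*(b + 7)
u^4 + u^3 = u^3*(u + 1)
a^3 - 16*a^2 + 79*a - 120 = (a - 8)*(a - 5)*(a - 3)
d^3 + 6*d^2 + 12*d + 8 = (d + 2)^3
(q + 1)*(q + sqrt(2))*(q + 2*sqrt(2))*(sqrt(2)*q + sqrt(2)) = sqrt(2)*q^4 + 2*sqrt(2)*q^3 + 6*q^3 + 5*sqrt(2)*q^2 + 12*q^2 + 6*q + 8*sqrt(2)*q + 4*sqrt(2)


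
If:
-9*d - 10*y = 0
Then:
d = -10*y/9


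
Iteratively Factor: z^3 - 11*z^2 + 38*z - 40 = (z - 5)*(z^2 - 6*z + 8) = (z - 5)*(z - 2)*(z - 4)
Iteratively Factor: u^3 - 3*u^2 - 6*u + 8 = (u - 1)*(u^2 - 2*u - 8) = (u - 4)*(u - 1)*(u + 2)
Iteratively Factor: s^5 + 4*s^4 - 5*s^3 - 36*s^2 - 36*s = (s + 2)*(s^4 + 2*s^3 - 9*s^2 - 18*s) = (s + 2)*(s + 3)*(s^3 - s^2 - 6*s) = s*(s + 2)*(s + 3)*(s^2 - s - 6) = s*(s - 3)*(s + 2)*(s + 3)*(s + 2)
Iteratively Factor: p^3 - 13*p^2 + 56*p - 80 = (p - 4)*(p^2 - 9*p + 20) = (p - 4)^2*(p - 5)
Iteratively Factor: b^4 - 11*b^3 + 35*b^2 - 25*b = (b)*(b^3 - 11*b^2 + 35*b - 25) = b*(b - 1)*(b^2 - 10*b + 25) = b*(b - 5)*(b - 1)*(b - 5)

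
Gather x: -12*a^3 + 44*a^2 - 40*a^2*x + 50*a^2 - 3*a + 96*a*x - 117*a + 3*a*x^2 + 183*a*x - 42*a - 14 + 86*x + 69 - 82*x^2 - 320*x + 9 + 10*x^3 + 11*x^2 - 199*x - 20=-12*a^3 + 94*a^2 - 162*a + 10*x^3 + x^2*(3*a - 71) + x*(-40*a^2 + 279*a - 433) + 44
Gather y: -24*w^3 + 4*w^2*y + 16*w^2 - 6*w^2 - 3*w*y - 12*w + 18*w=-24*w^3 + 10*w^2 + 6*w + y*(4*w^2 - 3*w)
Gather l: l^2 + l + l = l^2 + 2*l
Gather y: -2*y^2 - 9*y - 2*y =-2*y^2 - 11*y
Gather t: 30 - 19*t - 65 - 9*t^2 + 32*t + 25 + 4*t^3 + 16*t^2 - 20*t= 4*t^3 + 7*t^2 - 7*t - 10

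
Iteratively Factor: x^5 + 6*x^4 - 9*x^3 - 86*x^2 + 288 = (x + 4)*(x^4 + 2*x^3 - 17*x^2 - 18*x + 72) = (x + 3)*(x + 4)*(x^3 - x^2 - 14*x + 24) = (x - 2)*(x + 3)*(x + 4)*(x^2 + x - 12) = (x - 2)*(x + 3)*(x + 4)^2*(x - 3)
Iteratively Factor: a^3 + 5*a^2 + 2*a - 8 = (a + 2)*(a^2 + 3*a - 4) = (a - 1)*(a + 2)*(a + 4)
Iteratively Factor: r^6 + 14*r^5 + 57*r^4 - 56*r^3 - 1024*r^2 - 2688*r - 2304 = (r - 4)*(r^5 + 18*r^4 + 129*r^3 + 460*r^2 + 816*r + 576) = (r - 4)*(r + 4)*(r^4 + 14*r^3 + 73*r^2 + 168*r + 144) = (r - 4)*(r + 3)*(r + 4)*(r^3 + 11*r^2 + 40*r + 48) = (r - 4)*(r + 3)*(r + 4)^2*(r^2 + 7*r + 12) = (r - 4)*(r + 3)^2*(r + 4)^2*(r + 4)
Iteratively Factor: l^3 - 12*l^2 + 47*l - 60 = (l - 4)*(l^2 - 8*l + 15) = (l - 4)*(l - 3)*(l - 5)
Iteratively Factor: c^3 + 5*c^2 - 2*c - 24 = (c + 3)*(c^2 + 2*c - 8) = (c - 2)*(c + 3)*(c + 4)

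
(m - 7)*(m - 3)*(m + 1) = m^3 - 9*m^2 + 11*m + 21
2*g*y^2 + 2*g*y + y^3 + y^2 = y*(2*g + y)*(y + 1)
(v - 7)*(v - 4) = v^2 - 11*v + 28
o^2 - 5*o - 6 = (o - 6)*(o + 1)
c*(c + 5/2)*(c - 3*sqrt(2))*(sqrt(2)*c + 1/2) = sqrt(2)*c^4 - 11*c^3/2 + 5*sqrt(2)*c^3/2 - 55*c^2/4 - 3*sqrt(2)*c^2/2 - 15*sqrt(2)*c/4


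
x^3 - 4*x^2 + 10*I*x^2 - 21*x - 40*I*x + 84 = (x - 4)*(x + 3*I)*(x + 7*I)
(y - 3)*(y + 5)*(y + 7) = y^3 + 9*y^2 - y - 105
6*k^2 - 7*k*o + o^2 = (-6*k + o)*(-k + o)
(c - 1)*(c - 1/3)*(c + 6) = c^3 + 14*c^2/3 - 23*c/3 + 2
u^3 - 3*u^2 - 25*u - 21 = (u - 7)*(u + 1)*(u + 3)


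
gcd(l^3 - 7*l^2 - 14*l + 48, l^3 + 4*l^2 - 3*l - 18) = l^2 + l - 6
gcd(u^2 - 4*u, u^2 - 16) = u - 4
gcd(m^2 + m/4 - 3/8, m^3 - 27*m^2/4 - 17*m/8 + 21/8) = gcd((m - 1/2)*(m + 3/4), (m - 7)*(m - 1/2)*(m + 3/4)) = m^2 + m/4 - 3/8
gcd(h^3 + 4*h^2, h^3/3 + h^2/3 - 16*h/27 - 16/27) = 1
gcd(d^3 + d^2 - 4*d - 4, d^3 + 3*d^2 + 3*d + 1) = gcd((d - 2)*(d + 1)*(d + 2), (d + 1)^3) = d + 1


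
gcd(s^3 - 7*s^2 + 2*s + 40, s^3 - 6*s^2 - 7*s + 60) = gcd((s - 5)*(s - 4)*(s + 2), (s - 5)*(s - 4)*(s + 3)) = s^2 - 9*s + 20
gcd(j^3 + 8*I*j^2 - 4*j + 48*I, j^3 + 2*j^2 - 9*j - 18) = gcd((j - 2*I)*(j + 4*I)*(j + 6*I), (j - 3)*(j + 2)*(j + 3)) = 1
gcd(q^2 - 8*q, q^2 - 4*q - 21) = 1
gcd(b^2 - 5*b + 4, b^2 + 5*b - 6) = b - 1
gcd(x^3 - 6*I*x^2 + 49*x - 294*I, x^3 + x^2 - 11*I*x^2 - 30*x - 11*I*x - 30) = x - 6*I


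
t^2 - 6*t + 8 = (t - 4)*(t - 2)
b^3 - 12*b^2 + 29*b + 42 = (b - 7)*(b - 6)*(b + 1)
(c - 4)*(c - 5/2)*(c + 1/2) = c^3 - 6*c^2 + 27*c/4 + 5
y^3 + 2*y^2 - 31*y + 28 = (y - 4)*(y - 1)*(y + 7)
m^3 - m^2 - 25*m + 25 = (m - 5)*(m - 1)*(m + 5)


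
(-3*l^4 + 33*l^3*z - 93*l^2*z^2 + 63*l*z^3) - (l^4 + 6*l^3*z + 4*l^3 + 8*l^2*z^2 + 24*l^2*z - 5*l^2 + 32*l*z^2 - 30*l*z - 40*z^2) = -4*l^4 + 27*l^3*z - 4*l^3 - 101*l^2*z^2 - 24*l^2*z + 5*l^2 + 63*l*z^3 - 32*l*z^2 + 30*l*z + 40*z^2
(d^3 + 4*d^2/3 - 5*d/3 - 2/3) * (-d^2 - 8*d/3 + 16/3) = -d^5 - 4*d^4 + 31*d^3/9 + 110*d^2/9 - 64*d/9 - 32/9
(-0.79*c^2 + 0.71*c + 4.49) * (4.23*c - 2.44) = -3.3417*c^3 + 4.9309*c^2 + 17.2603*c - 10.9556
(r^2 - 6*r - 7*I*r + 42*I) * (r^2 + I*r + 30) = r^4 - 6*r^3 - 6*I*r^3 + 37*r^2 + 36*I*r^2 - 222*r - 210*I*r + 1260*I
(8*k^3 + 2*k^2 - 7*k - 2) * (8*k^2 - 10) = 64*k^5 + 16*k^4 - 136*k^3 - 36*k^2 + 70*k + 20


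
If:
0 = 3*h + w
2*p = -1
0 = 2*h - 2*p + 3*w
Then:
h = 1/7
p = -1/2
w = -3/7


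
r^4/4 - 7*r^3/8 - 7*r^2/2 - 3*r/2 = r*(r/2 + 1/4)*(r/2 + 1)*(r - 6)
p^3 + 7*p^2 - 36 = (p - 2)*(p + 3)*(p + 6)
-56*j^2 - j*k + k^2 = (-8*j + k)*(7*j + k)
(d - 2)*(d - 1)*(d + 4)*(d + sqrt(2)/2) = d^4 + sqrt(2)*d^3/2 + d^3 - 10*d^2 + sqrt(2)*d^2/2 - 5*sqrt(2)*d + 8*d + 4*sqrt(2)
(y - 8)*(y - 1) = y^2 - 9*y + 8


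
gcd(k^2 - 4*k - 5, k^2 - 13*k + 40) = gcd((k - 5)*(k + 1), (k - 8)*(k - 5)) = k - 5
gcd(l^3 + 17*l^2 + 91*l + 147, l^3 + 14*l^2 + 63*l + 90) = l + 3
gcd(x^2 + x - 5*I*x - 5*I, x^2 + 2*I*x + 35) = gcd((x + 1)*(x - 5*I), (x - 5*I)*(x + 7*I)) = x - 5*I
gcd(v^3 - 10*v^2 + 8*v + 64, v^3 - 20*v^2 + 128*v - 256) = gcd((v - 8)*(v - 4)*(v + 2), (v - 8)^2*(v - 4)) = v^2 - 12*v + 32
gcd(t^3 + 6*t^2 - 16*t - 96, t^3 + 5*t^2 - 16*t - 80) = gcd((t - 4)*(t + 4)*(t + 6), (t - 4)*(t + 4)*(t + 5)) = t^2 - 16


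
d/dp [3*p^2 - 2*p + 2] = 6*p - 2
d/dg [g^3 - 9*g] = 3*g^2 - 9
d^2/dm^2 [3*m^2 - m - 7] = 6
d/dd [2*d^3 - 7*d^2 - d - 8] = 6*d^2 - 14*d - 1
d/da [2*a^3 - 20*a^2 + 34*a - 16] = 6*a^2 - 40*a + 34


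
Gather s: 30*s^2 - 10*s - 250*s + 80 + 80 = 30*s^2 - 260*s + 160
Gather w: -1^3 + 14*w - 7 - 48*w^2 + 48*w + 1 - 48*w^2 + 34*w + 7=-96*w^2 + 96*w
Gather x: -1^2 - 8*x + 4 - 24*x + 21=24 - 32*x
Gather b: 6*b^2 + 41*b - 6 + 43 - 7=6*b^2 + 41*b + 30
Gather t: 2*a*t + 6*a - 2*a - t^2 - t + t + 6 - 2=2*a*t + 4*a - t^2 + 4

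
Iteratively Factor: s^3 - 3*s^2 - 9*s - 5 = (s + 1)*(s^2 - 4*s - 5) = (s - 5)*(s + 1)*(s + 1)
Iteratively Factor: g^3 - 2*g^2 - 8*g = (g - 4)*(g^2 + 2*g) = g*(g - 4)*(g + 2)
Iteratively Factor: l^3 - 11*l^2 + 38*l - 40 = (l - 5)*(l^2 - 6*l + 8) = (l - 5)*(l - 4)*(l - 2)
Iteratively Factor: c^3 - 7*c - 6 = (c + 1)*(c^2 - c - 6) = (c + 1)*(c + 2)*(c - 3)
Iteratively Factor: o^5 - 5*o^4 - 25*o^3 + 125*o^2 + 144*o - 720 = (o - 5)*(o^4 - 25*o^2 + 144) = (o - 5)*(o + 4)*(o^3 - 4*o^2 - 9*o + 36) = (o - 5)*(o - 4)*(o + 4)*(o^2 - 9) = (o - 5)*(o - 4)*(o - 3)*(o + 4)*(o + 3)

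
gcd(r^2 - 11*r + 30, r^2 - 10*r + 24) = r - 6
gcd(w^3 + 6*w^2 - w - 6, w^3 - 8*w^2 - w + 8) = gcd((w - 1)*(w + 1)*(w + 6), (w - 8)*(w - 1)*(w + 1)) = w^2 - 1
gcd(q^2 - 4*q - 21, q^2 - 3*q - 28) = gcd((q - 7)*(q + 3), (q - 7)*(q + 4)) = q - 7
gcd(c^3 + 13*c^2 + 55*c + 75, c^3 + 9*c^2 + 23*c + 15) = c^2 + 8*c + 15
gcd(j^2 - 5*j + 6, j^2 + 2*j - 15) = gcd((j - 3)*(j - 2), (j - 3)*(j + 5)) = j - 3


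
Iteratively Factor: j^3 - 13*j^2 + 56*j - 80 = (j - 4)*(j^2 - 9*j + 20) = (j - 4)^2*(j - 5)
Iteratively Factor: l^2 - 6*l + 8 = (l - 4)*(l - 2)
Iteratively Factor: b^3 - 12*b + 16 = (b - 2)*(b^2 + 2*b - 8) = (b - 2)*(b + 4)*(b - 2)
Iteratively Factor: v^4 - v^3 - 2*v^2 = (v + 1)*(v^3 - 2*v^2) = v*(v + 1)*(v^2 - 2*v) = v^2*(v + 1)*(v - 2)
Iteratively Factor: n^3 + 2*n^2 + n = (n + 1)*(n^2 + n) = n*(n + 1)*(n + 1)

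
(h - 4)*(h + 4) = h^2 - 16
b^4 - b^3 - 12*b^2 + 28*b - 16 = (b - 2)^2*(b - 1)*(b + 4)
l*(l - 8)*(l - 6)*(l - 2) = l^4 - 16*l^3 + 76*l^2 - 96*l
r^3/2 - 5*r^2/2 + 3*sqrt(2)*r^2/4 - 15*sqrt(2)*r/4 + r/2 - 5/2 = (r/2 + sqrt(2)/2)*(r - 5)*(r + sqrt(2)/2)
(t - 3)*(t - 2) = t^2 - 5*t + 6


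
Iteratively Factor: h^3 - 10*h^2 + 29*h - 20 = (h - 5)*(h^2 - 5*h + 4) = (h - 5)*(h - 1)*(h - 4)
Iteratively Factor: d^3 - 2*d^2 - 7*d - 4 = (d + 1)*(d^2 - 3*d - 4) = (d + 1)^2*(d - 4)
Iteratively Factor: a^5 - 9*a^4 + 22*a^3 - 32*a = (a - 4)*(a^4 - 5*a^3 + 2*a^2 + 8*a) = a*(a - 4)*(a^3 - 5*a^2 + 2*a + 8) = a*(a - 4)*(a + 1)*(a^2 - 6*a + 8) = a*(a - 4)^2*(a + 1)*(a - 2)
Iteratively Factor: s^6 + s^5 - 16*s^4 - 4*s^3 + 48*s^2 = (s)*(s^5 + s^4 - 16*s^3 - 4*s^2 + 48*s) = s*(s + 2)*(s^4 - s^3 - 14*s^2 + 24*s) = s*(s + 2)*(s + 4)*(s^3 - 5*s^2 + 6*s) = s*(s - 3)*(s + 2)*(s + 4)*(s^2 - 2*s) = s*(s - 3)*(s - 2)*(s + 2)*(s + 4)*(s)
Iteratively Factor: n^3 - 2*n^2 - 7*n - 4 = (n + 1)*(n^2 - 3*n - 4) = (n - 4)*(n + 1)*(n + 1)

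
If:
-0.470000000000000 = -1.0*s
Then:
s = 0.47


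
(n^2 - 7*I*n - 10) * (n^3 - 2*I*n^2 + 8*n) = n^5 - 9*I*n^4 - 16*n^3 - 36*I*n^2 - 80*n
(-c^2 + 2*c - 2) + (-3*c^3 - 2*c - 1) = -3*c^3 - c^2 - 3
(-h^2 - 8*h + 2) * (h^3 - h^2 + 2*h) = -h^5 - 7*h^4 + 8*h^3 - 18*h^2 + 4*h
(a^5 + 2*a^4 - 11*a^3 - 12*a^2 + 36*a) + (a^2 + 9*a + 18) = a^5 + 2*a^4 - 11*a^3 - 11*a^2 + 45*a + 18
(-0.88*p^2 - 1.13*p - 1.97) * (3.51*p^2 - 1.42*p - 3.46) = -3.0888*p^4 - 2.7167*p^3 - 2.2653*p^2 + 6.7072*p + 6.8162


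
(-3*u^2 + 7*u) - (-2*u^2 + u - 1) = -u^2 + 6*u + 1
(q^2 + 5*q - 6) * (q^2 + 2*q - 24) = q^4 + 7*q^3 - 20*q^2 - 132*q + 144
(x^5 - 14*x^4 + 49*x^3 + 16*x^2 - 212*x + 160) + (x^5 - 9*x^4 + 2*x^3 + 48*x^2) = 2*x^5 - 23*x^4 + 51*x^3 + 64*x^2 - 212*x + 160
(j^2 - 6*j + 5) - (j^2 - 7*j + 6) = j - 1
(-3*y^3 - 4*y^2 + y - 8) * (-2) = 6*y^3 + 8*y^2 - 2*y + 16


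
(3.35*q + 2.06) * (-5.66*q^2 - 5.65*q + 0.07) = -18.961*q^3 - 30.5871*q^2 - 11.4045*q + 0.1442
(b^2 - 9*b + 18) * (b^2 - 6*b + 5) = b^4 - 15*b^3 + 77*b^2 - 153*b + 90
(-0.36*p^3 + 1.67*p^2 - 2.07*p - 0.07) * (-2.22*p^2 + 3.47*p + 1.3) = 0.7992*p^5 - 4.9566*p^4 + 9.9223*p^3 - 4.8565*p^2 - 2.9339*p - 0.091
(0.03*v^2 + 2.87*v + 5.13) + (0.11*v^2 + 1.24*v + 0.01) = 0.14*v^2 + 4.11*v + 5.14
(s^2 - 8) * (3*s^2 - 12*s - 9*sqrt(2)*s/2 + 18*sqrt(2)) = 3*s^4 - 12*s^3 - 9*sqrt(2)*s^3/2 - 24*s^2 + 18*sqrt(2)*s^2 + 36*sqrt(2)*s + 96*s - 144*sqrt(2)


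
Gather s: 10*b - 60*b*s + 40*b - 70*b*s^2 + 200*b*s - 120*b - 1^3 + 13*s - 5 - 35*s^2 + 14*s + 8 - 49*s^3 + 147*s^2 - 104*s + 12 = -70*b - 49*s^3 + s^2*(112 - 70*b) + s*(140*b - 77) + 14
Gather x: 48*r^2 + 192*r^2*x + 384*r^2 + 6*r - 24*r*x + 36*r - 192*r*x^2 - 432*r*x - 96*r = 432*r^2 - 192*r*x^2 - 54*r + x*(192*r^2 - 456*r)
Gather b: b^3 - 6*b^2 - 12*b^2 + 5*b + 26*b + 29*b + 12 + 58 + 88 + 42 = b^3 - 18*b^2 + 60*b + 200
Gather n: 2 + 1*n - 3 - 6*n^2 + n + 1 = -6*n^2 + 2*n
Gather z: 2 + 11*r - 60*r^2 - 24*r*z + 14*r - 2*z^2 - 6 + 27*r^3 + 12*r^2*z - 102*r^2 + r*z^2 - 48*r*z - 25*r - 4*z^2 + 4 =27*r^3 - 162*r^2 + z^2*(r - 6) + z*(12*r^2 - 72*r)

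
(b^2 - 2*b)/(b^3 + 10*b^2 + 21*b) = (b - 2)/(b^2 + 10*b + 21)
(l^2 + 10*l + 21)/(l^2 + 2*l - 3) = (l + 7)/(l - 1)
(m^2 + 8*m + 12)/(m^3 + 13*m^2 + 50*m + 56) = (m + 6)/(m^2 + 11*m + 28)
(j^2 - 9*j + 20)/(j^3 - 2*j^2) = (j^2 - 9*j + 20)/(j^2*(j - 2))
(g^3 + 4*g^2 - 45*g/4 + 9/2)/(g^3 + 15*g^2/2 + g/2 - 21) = (g^2 + 11*g/2 - 3)/(g^2 + 9*g + 14)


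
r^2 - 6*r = r*(r - 6)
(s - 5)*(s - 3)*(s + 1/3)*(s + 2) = s^4 - 17*s^3/3 - 3*s^2 + 89*s/3 + 10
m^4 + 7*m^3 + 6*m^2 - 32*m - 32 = (m - 2)*(m + 1)*(m + 4)^2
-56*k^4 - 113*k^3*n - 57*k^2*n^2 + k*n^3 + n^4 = (-8*k + n)*(k + n)^2*(7*k + n)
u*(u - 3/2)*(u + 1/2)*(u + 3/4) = u^4 - u^3/4 - 3*u^2/2 - 9*u/16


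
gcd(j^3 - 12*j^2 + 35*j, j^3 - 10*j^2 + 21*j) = j^2 - 7*j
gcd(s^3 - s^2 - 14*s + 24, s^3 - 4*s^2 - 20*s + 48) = s^2 + 2*s - 8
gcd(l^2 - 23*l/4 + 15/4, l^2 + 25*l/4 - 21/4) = l - 3/4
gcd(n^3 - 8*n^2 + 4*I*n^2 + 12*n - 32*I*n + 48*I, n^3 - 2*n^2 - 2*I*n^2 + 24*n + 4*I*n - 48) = n^2 + n*(-2 + 4*I) - 8*I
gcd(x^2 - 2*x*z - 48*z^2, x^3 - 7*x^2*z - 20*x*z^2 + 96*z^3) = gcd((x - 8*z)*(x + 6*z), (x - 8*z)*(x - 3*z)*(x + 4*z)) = x - 8*z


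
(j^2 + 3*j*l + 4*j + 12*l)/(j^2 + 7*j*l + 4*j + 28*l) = (j + 3*l)/(j + 7*l)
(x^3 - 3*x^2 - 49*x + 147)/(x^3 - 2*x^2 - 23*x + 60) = (x^2 - 49)/(x^2 + x - 20)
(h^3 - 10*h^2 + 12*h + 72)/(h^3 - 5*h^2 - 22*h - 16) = (h^2 - 12*h + 36)/(h^2 - 7*h - 8)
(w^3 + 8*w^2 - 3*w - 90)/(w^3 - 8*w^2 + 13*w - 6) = (w^3 + 8*w^2 - 3*w - 90)/(w^3 - 8*w^2 + 13*w - 6)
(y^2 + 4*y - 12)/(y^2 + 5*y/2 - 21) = 2*(y - 2)/(2*y - 7)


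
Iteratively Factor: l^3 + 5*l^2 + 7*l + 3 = (l + 1)*(l^2 + 4*l + 3) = (l + 1)*(l + 3)*(l + 1)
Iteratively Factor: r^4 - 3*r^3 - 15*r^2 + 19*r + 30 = (r + 3)*(r^3 - 6*r^2 + 3*r + 10) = (r - 5)*(r + 3)*(r^2 - r - 2) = (r - 5)*(r + 1)*(r + 3)*(r - 2)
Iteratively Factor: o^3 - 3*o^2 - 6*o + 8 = (o - 4)*(o^2 + o - 2) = (o - 4)*(o + 2)*(o - 1)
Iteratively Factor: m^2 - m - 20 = (m + 4)*(m - 5)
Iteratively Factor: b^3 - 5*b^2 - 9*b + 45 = (b + 3)*(b^2 - 8*b + 15) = (b - 5)*(b + 3)*(b - 3)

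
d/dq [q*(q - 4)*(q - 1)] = 3*q^2 - 10*q + 4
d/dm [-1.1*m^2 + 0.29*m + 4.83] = 0.29 - 2.2*m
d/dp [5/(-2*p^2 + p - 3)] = 5*(4*p - 1)/(2*p^2 - p + 3)^2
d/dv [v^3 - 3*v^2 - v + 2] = 3*v^2 - 6*v - 1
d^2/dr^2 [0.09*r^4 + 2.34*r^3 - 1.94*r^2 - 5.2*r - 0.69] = 1.08*r^2 + 14.04*r - 3.88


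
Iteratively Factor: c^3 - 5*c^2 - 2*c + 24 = (c + 2)*(c^2 - 7*c + 12) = (c - 3)*(c + 2)*(c - 4)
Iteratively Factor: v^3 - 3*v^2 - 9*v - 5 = (v + 1)*(v^2 - 4*v - 5) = (v + 1)^2*(v - 5)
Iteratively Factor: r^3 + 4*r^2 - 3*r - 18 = (r + 3)*(r^2 + r - 6) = (r - 2)*(r + 3)*(r + 3)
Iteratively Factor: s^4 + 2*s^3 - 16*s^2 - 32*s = (s + 4)*(s^3 - 2*s^2 - 8*s) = (s - 4)*(s + 4)*(s^2 + 2*s) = s*(s - 4)*(s + 4)*(s + 2)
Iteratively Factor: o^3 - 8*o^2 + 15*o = (o - 5)*(o^2 - 3*o) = (o - 5)*(o - 3)*(o)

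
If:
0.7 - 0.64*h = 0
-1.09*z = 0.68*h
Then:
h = 1.09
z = -0.68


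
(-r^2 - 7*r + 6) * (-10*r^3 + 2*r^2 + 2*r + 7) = 10*r^5 + 68*r^4 - 76*r^3 - 9*r^2 - 37*r + 42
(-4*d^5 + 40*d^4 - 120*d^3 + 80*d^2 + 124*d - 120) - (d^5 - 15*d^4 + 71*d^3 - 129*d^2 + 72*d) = -5*d^5 + 55*d^4 - 191*d^3 + 209*d^2 + 52*d - 120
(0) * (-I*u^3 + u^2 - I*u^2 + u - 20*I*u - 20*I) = 0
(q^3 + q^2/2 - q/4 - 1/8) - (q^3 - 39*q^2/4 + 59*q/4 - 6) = 41*q^2/4 - 15*q + 47/8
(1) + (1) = 2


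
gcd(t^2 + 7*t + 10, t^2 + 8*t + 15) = t + 5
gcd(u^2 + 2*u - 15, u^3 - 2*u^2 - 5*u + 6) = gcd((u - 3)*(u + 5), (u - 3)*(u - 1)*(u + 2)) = u - 3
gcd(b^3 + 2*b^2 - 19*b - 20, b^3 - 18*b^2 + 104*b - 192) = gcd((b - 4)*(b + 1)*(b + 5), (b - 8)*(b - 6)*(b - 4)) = b - 4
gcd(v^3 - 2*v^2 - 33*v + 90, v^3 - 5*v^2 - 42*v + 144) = v^2 + 3*v - 18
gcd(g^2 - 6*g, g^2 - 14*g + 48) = g - 6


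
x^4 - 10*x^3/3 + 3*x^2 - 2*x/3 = x*(x - 2)*(x - 1)*(x - 1/3)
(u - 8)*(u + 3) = u^2 - 5*u - 24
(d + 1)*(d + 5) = d^2 + 6*d + 5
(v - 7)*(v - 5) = v^2 - 12*v + 35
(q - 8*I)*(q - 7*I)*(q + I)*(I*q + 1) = I*q^4 + 15*q^3 - 55*I*q^2 + 15*q - 56*I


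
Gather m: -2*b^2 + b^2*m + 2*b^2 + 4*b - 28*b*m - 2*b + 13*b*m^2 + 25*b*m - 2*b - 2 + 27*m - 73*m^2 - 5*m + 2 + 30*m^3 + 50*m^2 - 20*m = 30*m^3 + m^2*(13*b - 23) + m*(b^2 - 3*b + 2)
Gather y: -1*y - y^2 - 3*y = -y^2 - 4*y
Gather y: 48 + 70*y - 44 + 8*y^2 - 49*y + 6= 8*y^2 + 21*y + 10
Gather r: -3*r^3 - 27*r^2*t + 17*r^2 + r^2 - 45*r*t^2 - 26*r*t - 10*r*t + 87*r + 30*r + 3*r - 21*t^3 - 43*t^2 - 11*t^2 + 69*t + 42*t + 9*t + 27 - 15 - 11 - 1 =-3*r^3 + r^2*(18 - 27*t) + r*(-45*t^2 - 36*t + 120) - 21*t^3 - 54*t^2 + 120*t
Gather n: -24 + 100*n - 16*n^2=-16*n^2 + 100*n - 24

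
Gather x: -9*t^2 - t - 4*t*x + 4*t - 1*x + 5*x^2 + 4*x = -9*t^2 + 3*t + 5*x^2 + x*(3 - 4*t)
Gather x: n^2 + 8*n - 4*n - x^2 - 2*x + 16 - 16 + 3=n^2 + 4*n - x^2 - 2*x + 3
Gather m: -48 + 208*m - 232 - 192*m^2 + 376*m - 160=-192*m^2 + 584*m - 440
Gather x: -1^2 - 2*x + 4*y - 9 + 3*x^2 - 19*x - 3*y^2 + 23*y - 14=3*x^2 - 21*x - 3*y^2 + 27*y - 24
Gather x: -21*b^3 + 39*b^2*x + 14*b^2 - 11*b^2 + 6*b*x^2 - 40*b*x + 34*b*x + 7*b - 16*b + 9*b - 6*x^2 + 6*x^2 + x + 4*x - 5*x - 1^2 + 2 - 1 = -21*b^3 + 3*b^2 + 6*b*x^2 + x*(39*b^2 - 6*b)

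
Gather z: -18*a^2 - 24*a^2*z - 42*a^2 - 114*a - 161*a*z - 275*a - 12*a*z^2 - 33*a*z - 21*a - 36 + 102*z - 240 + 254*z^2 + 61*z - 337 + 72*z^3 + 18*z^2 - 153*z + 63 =-60*a^2 - 410*a + 72*z^3 + z^2*(272 - 12*a) + z*(-24*a^2 - 194*a + 10) - 550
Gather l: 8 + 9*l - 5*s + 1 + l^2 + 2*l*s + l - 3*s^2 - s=l^2 + l*(2*s + 10) - 3*s^2 - 6*s + 9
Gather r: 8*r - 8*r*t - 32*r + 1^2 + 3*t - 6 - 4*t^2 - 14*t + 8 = r*(-8*t - 24) - 4*t^2 - 11*t + 3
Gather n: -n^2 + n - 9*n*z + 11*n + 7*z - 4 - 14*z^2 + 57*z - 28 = -n^2 + n*(12 - 9*z) - 14*z^2 + 64*z - 32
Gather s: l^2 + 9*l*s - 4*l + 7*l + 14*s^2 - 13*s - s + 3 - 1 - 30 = l^2 + 3*l + 14*s^2 + s*(9*l - 14) - 28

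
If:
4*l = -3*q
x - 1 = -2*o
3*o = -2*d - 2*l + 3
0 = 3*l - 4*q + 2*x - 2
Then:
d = 99*x/100 + 51/100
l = 6/25 - 6*x/25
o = 1/2 - x/2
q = 8*x/25 - 8/25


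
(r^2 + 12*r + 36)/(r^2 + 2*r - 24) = (r + 6)/(r - 4)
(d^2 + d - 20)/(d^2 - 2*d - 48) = (-d^2 - d + 20)/(-d^2 + 2*d + 48)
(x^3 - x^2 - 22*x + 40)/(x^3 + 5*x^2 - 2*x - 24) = (x^2 + x - 20)/(x^2 + 7*x + 12)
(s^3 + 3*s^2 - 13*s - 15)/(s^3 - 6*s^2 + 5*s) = (s^3 + 3*s^2 - 13*s - 15)/(s*(s^2 - 6*s + 5))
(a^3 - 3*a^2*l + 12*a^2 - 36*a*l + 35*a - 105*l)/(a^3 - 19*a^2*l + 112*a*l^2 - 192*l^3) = (a^2 + 12*a + 35)/(a^2 - 16*a*l + 64*l^2)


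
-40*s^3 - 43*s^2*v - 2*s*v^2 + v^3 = (-8*s + v)*(s + v)*(5*s + v)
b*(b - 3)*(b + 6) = b^3 + 3*b^2 - 18*b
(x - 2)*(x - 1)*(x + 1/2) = x^3 - 5*x^2/2 + x/2 + 1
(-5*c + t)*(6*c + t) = -30*c^2 + c*t + t^2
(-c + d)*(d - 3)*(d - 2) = -c*d^2 + 5*c*d - 6*c + d^3 - 5*d^2 + 6*d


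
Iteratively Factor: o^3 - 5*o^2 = (o)*(o^2 - 5*o) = o^2*(o - 5)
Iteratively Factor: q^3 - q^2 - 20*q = (q + 4)*(q^2 - 5*q) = (q - 5)*(q + 4)*(q)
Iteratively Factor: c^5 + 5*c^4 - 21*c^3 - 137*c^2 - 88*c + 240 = (c + 4)*(c^4 + c^3 - 25*c^2 - 37*c + 60) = (c - 1)*(c + 4)*(c^3 + 2*c^2 - 23*c - 60) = (c - 1)*(c + 3)*(c + 4)*(c^2 - c - 20) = (c - 1)*(c + 3)*(c + 4)^2*(c - 5)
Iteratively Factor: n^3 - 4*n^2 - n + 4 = (n - 1)*(n^2 - 3*n - 4) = (n - 4)*(n - 1)*(n + 1)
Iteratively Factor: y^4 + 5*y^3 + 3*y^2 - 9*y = (y + 3)*(y^3 + 2*y^2 - 3*y) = (y + 3)^2*(y^2 - y) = (y - 1)*(y + 3)^2*(y)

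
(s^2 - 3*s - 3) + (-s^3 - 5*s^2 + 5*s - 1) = -s^3 - 4*s^2 + 2*s - 4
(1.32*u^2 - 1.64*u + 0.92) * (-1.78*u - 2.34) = -2.3496*u^3 - 0.1696*u^2 + 2.2*u - 2.1528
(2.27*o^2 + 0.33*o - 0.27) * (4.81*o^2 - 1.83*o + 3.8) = 10.9187*o^4 - 2.5668*o^3 + 6.7234*o^2 + 1.7481*o - 1.026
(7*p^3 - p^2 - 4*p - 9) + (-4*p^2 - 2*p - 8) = 7*p^3 - 5*p^2 - 6*p - 17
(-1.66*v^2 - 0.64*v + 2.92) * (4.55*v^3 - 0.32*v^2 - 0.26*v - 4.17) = -7.553*v^5 - 2.3808*v^4 + 13.9224*v^3 + 6.1542*v^2 + 1.9096*v - 12.1764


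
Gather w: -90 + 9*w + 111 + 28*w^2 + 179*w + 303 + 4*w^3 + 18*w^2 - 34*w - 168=4*w^3 + 46*w^2 + 154*w + 156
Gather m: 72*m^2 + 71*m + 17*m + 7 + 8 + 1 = 72*m^2 + 88*m + 16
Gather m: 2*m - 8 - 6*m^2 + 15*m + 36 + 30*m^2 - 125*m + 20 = 24*m^2 - 108*m + 48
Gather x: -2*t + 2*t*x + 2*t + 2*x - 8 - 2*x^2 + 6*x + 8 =-2*x^2 + x*(2*t + 8)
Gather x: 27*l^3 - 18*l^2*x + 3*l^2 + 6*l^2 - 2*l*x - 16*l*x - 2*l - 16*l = 27*l^3 + 9*l^2 - 18*l + x*(-18*l^2 - 18*l)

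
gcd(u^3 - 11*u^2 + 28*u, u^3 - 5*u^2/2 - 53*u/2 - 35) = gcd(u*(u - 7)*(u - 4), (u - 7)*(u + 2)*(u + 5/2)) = u - 7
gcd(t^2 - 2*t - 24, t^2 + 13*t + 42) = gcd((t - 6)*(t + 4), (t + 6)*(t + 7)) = 1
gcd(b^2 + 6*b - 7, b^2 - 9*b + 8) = b - 1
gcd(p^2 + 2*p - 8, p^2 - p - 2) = p - 2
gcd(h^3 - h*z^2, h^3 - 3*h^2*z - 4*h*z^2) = h^2 + h*z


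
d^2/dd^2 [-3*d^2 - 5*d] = -6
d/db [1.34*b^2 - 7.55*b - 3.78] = 2.68*b - 7.55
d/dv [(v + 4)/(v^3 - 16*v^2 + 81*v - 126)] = (v^3 - 16*v^2 + 81*v - (v + 4)*(3*v^2 - 32*v + 81) - 126)/(v^3 - 16*v^2 + 81*v - 126)^2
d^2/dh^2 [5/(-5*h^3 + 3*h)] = 30*(-50*h^4 + 15*h^2 - 3)/(h^3*(125*h^6 - 225*h^4 + 135*h^2 - 27))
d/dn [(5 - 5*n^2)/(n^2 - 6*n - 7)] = 30/(n^2 - 14*n + 49)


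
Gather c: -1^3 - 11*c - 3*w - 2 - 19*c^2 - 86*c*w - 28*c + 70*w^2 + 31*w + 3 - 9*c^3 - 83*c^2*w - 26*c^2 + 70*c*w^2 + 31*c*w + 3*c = -9*c^3 + c^2*(-83*w - 45) + c*(70*w^2 - 55*w - 36) + 70*w^2 + 28*w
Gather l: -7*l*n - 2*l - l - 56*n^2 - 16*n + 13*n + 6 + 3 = l*(-7*n - 3) - 56*n^2 - 3*n + 9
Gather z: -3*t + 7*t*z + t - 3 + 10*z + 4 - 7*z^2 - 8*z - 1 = -2*t - 7*z^2 + z*(7*t + 2)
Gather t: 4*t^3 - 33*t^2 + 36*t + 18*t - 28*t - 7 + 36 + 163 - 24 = 4*t^3 - 33*t^2 + 26*t + 168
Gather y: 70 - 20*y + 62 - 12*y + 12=144 - 32*y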